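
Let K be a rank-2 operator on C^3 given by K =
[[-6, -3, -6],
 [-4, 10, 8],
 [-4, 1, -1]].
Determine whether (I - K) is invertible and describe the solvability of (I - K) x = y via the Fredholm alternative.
(I - K) is invertible (det(I - K) = -110 ≠ 0), so for every y in C^3 the equation (I - K) x = y has a unique solution.

K has rank 2 and factors as K = U V^T = u1 v1^T + u2 v2^T with u1 = (-3, 2, -1), v1 = (0, 3, 3), u2 = (3, 2, 2), v2 = (-2, 2, 1) (multiplying out reproduces the displayed K). The nonzero eigenvalues of U V^T coincide with those of the 2 x 2 matrix G = V^T U = [[v1·u1, v1·u2], [v2·u1, v2·u2]] = [[3, 12], [9, 0]], and by the Sylvester determinant identity det(I_3 - U V^T) = det(I_2 - V^T U) = det([[-2, -12], [-9, 1]]) = (-2)(1) - (-12)(-9) = -110. (Direct check: I - K =
[[7, 3, 6],
 [4, -9, -8],
 [4, -1, 2]]
has determinant -110.) The finite-dimensional Fredholm alternative says: either (I - K) is invertible, or ker(I - K) ≠ {0} and then range(I - K) = ker((I - K)^*)^⊥, with dim ker(I - K) = dim ker((I - K)^*). Since det(I - K) ≠ 0, 1 is not an eigenvalue of K and ker(I - K) = {0}, so we are in the first case: for every y there is a unique x = (I - K)^(-1) y. (Explicitly, by the Woodbury identity, (I - U V^T)^(-1) = I + U (I_2 - G)^(-1) V^T.)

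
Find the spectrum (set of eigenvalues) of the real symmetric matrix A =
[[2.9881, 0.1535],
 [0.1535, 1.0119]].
sigma(A) ≈ {1, 3}

A is real symmetric, so its spectrum consists of real eigenvalues. Expanding the characteristic polynomial of the displayed matrix gives
  det(λ I - A) = p(λ) = λ^2 + (-4)λ + (3).
Solving p(λ) = 0 yields eigenvalues ≈ 1, 3. (A is shown rounded to 4 decimals, so these recover the underlying integer eigenvalues to within that precision.)
Verification: the trace of A = 4 equals the sum of eigenvalues 4, and det(A) ≈ 3.0001 matches the eigenvalue product 3.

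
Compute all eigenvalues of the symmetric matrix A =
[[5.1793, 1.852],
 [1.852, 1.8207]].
sigma(A) ≈ {1, 6}

A is real symmetric, so its spectrum consists of real eigenvalues. Expanding the characteristic polynomial of the displayed matrix gives
  det(λ I - A) = p(λ) = λ^2 + (-7)λ + (6).
Solving p(λ) = 0 yields eigenvalues ≈ 1, 6. (A is shown rounded to 4 decimals, so these recover the underlying integer eigenvalues to within that precision.)
Verification: the trace of A = 7 equals the sum of eigenvalues 7, and det(A) ≈ 6.0000 matches the eigenvalue product 6.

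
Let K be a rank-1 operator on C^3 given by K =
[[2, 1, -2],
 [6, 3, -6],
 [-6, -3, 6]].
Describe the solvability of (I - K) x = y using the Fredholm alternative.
(I - K) is invertible (det(I - K) = -10 ≠ 0), so for every y in C^3 the equation (I - K) x = y has a unique solution.

K has rank 1, so it is an outer product K = u v^T: every row of K is a multiple of one row vector. Reading off the entries, u = (1, 3, -3) and v = (2, 1, -2) (row i of K equals u_i·v^T). A rank-one matrix u v^T satisfies K u = u (v·u) and kills the (2)-dimensional subspace v^⊥, so its characteristic polynomial is lambda^2 (lambda - v·u) with v·u = tr K = 11. Hence the eigenvalues of I - K are 1 (multiplicity 2) and 1 - (11) = -10, so det(I - K) = -10. (Direct check: I - K =
[[-1, -1, 2],
 [-6, -2, 6],
 [6, 3, -5]]
has determinant -10.) The finite-dimensional Fredholm alternative says: either (I - K) is invertible, or ker(I - K) ≠ {0} and then range(I - K) = ker((I - K)^*)^⊥, with dim ker(I - K) = dim ker((I - K)^*). Since det(I - K) ≠ 0, 1 is not an eigenvalue of K and ker(I - K) = {0}, so we are in the first case: for every y there is a unique x = (I - K)^(-1) y. Explicitly, by the Sherman–Morrison formula, (I - u v^T)^(-1) = I + u v^T/(1 - v·u), i.e. (I - K)^(-1) = I + K/(-10).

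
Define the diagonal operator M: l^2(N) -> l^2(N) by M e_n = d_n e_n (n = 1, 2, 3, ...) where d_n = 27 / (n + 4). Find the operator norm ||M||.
||M|| = 27/5 (attained at n = 1)

For M diagonal, ||M|| = sup_n |d_n| = sup_n 27/(n + 4). This is positive and strictly decreasing in n, so the supremum is attained at n = 1: d_1 = 27/(1 + 4) = 27/5. Hence ||M|| = 27/5.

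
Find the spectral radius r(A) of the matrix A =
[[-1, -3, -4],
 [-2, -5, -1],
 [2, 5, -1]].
r(A) ≈ 4.331

The eigenvalues of A are the roots of its characteristic polynomial. With M = A (coefficients from the trace, the sum of principal 2x2 minors, and det A):
  p(λ) = det(λ I - M) = λ^3 + 7λ^2 + 18λ - 2.
No integer candidate from the rational root theorem (±divisors of 2) is a root, so the roots are irrational. The cubic discriminant is Δ = -9352 < 0, so there is one real root and a complex-conjugate pair. p(0) = -2 and p(1) = 24 have opposite signs, so a root lies in (0, 1); Newton's method refines it to λ ≈ 0.1066. Dividing out (λ - (0.1066)) leaves approximately λ^2 + 7.1066λ + 18.7577. For λ^2 + 7.1066λ + 18.7577 the discriminant is -24.5268. It is negative, so the remaining roots are the complex-conjugate pair λ ≈ -3.5533 ± 2.4762i. Their product equals the constant term, so |λ|^2 ≈ 18.7577 and |λ| ≈ 4.331.
Thus the eigenvalues (to 4 decimals) are 0.1066 (modulus 0.1066); -3.5533 ± 2.4762i (modulus 4.331). The spectral radius is the largest modulus: r(A) ≈ 4.331. (Cross-check: r(A) ≤ ||A||_2 ≈ 8.4251; equality holds whenever A is normal, though it can also hold for some non-normal A.)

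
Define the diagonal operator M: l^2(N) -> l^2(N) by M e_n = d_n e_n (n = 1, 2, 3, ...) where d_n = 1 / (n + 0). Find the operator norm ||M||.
||M|| = 1 (attained at n = 1)

For M diagonal, ||M|| = sup_n |d_n| = sup_n 1/(n + 0). This is positive and strictly decreasing in n, so the supremum is attained at n = 1: d_1 = 1/(1 + 0) = 1. Hence ||M|| = 1.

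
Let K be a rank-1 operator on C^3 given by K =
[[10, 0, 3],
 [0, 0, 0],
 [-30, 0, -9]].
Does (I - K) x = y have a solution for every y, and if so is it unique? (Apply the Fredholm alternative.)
(I - K) is singular (det(I - K) = 0, i.e. 1 ∈ sigma(K)). (I - K) x = y is solvable iff y ⊥ ker((I - K)^*) = span{(10, 0, 3)}, i.e. iff 10y_1 + 3y_3 = 0. When solvable, the solutions are x = y + c·(1, 0, -3), c arbitrary (ker(I - K) = span{(1, 0, -3)}, dimension 1).

K has rank 1, so it is an outer product K = u v^T: every row of K is a multiple of one row vector. Reading off the entries, u = (1, 0, -3) and v = (10, 0, 3) (row i of K equals u_i·v^T). A rank-one matrix u v^T satisfies K u = u (v·u) and kills the (2)-dimensional subspace v^⊥, so its characteristic polynomial is lambda^2 (lambda - v·u) with v·u = tr K = 1. Hence the eigenvalues of I - K are 1 (multiplicity 2) and 1 - (1) = 0, so det(I - K) = 0. (Direct check: I - K =
[[-9, 0, -3],
 [0, 1, 0],
 [30, 0, 10]]
has determinant 0.) So 1 is an eigenvalue of K and (I - K) is not invertible. The finite-dimensional Fredholm alternative says: either (I - K) is invertible, or ker(I - K) ≠ {0} and then range(I - K) = ker((I - K)^*)^⊥, with dim ker(I - K) = dim ker((I - K)^*). We are in the second case, so we need both kernels. Kernel of I - K: (I - K) u = u - u (v·u) = u - u = 0, so ker(I - K) = span{u} = span{(1, 0, -3)} (it is exactly 1-dimensional because rank(I - K) = 2). Kernel of the adjoint: K is real, so (I - K)^* = I - K^T = I - v u^T, and (I - v u^T) v = v - v (u·v) = 0; hence ker((I - K)^*) = span{v} = span{(10, 0, 3)}. Therefore (I - K) x = y is solvable iff <y, v> = 0, i.e. iff 10y_1 + 3y_3 = 0. When this holds, K y = u (v·y) = 0, so (I - K) y = y and x = y is a particular solution; the full solution set is the line x = y + c·u = y + c·(1, 0, -3), c ∈ C.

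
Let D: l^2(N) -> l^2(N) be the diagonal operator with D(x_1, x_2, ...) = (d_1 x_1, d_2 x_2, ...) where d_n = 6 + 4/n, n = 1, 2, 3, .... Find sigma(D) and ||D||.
sigma(D) = {6 + 4/n : n ≥ 1} ∪ {6}; ||D|| = 10

A bounded diagonal operator on l^2 with diagonal entries d_n has spectrum equal to the closure of {d_n : n ≥ 1}: every d_n is an eigenvalue (with eigenvector e_n), so {d_n} ⊂ sigma(D); the spectrum is closed, so its closure is too; and for lambda not in the closure, (D - lambda I) has bounded inverse (the diagonal entries 1/(d_n - lambda) are bounded). For our sequence d_n = 6 + 4/n, n = 1, 2, 3, ...:
  - {d_n} = {6 + 4/n : n ≥ 1}; the only limit point is 6
  - closure = {6 + 4/n : n ≥ 1} ∪ {6}
For the norm: a diagonal operator has ||D|| = sup_n |d_n|. Here d_n = 6 + 4/n is positive and decreasing, so sup_n |d_n| = d_1 = 6 + 4 = 10. So ||D|| = 10.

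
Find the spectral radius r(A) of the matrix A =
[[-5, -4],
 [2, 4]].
r(A) = 4

The eigenvalues of A are the roots of its characteristic polynomial. With M = A (coefficients from the trace and determinant):
  p(λ) = det(λ I - M) = λ^2 + λ - 12.
For λ^2 + λ - 12 the discriminant is 49. It is a perfect square (7^2), so the roots are rational: λ = (-1 ± 7)/2 = 3, -4.
Thus the eigenvalues (to 4 decimals) are 3 (modulus 3); -4 (modulus 4). The spectral radius is the largest modulus: r(A) = 4. (Cross-check: r(A) ≤ ||A||_2 ≈ 7.6512; equality holds whenever A is normal, though it can also hold for some non-normal A.)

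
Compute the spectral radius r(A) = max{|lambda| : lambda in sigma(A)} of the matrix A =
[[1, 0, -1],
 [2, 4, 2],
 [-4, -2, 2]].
r(A) = sqrt(14) ≈ 3.7417

The eigenvalues of A are the roots of its characteristic polynomial. With M = A (coefficients from the trace, the sum of principal 2x2 minors, and det A):
  p(λ) = det(λ I - M) = λ^3 - 7λ^2 + 14λ.
The constant term is 0, so λ = 0 is a root. Dividing out λ leaves p(λ) = λ(λ^2 - 7λ + 14). For λ^2 - 7λ + 14 the discriminant is -7. It is negative, so the roots are the complex-conjugate pair λ = 7/2 ± (sqrt(7)/2) i ≈ 3.5 ± 1.3229i. For a conjugate pair the product of the roots equals the constant term, so |λ|^2 = 14 and |λ| = sqrt(14) ≈ 3.7417.
Thus the eigenvalues (to 4 decimals) are 3.5 ± 1.3229i (modulus 3.7417); 0 (modulus 0). The spectral radius is the largest modulus: r(A) = sqrt(14) ≈ 3.7417. (Cross-check: r(A) ≤ ||A||_2 ≈ 6.0442; equality holds whenever A is normal, though it can also hold for some non-normal A.)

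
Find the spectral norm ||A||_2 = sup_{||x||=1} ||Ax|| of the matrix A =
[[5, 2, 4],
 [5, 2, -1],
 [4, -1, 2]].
||A||_2 ≈ 8.9135 (= sqrt(largest eigenvalue of A^T A))

||A||_2 = sigma_max(A) = sqrt(lambda_max(A^T A)). Form the symmetric matrix M = A^T A =
[[66, 16, 23],
 [16, 9, 4],
 [23, 4, 21]].
Its characteristic polynomial (trace, sum of principal 2x2 minors, determinant of M give the coefficients) is
  p(λ) = det(λ I - M) = λ^3 - 96λ^2 + 1368λ - 4225.
No integer candidate from the rational root theorem (±divisors of 4225) is a root, so the roots are irrational. The cubic discriminant is Δ = 1560100581 > 0, so there are three distinct real roots. p(4) = -225 and p(5) = 340 have opposite signs, so a root lies in (4, 5); Newton's method refines it to λ ≈ 4.3644. p(12) = 95 and p(13) = -468 have opposite signs, so a root lies in (12, 13); Newton's method refines it to λ ≈ 12.1845. p(79) = -2250 and p(80) = 2815 have opposite signs, so a root lies in (79, 80); Newton's method refines it to λ ≈ 79.4512. Check (Vieta): the three roots sum to 96, matching tr M = 96.
So the eigenvalues of A^T A are ≈ 4.3644, 12.1845, 79.4512 (all ≥ 0, as they must be for A^T A). The largest is λ_max ≈ 79.4512, hence ||A||_2 = sqrt(λ_max) ≈ 8.9135.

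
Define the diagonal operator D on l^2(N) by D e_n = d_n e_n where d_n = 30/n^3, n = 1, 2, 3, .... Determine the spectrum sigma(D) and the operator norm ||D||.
sigma(D) = {30/n^3 : n ≥ 1} ∪ {0}; ||D|| = 30

A bounded diagonal operator on l^2 with diagonal entries d_n has spectrum equal to the closure of {d_n : n ≥ 1}: every d_n is an eigenvalue (with eigenvector e_n), so {d_n} ⊂ sigma(D); the spectrum is closed, so its closure is too; and for lambda not in the closure, (D - lambda I) has bounded inverse (the diagonal entries 1/(d_n - lambda) are bounded). For our sequence d_n = 30/n^3, n = 1, 2, 3, ...:
  - {d_n} = {30/n^3 : n ≥ 1}; the only limit point is 0
  - closure = {30/n^3 : n ≥ 1} ∪ {0}
For the norm: a diagonal operator has ||D|| = sup_n |d_n|. Here d_n = 30/n^3 is positive and decreasing, so sup_n |d_n| = d_1 = 30. So ||D|| = 30.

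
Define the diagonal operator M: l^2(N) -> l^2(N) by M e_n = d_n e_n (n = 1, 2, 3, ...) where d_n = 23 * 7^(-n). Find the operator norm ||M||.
||M|| = 23/7 (attained at n = 1)

For M diagonal, ||M|| = sup_n |d_n|. The sequence d_n = 23 * 7^(-n) is positive and strictly decreasing (ratio 7^(-1) < 1), so the supremum is d_1 = 23/7. Hence ||M|| = 23/7.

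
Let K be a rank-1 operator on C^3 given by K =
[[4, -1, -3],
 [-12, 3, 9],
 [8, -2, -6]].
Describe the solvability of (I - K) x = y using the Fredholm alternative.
(I - K) is singular (det(I - K) = 0, i.e. 1 ∈ sigma(K)). (I - K) x = y is solvable iff y ⊥ ker((I - K)^*) = span{(4, -1, -3)}, i.e. iff 4y_1 - y_2 - 3y_3 = 0. When solvable, the solutions are x = y + c·(1, -3, 2), c arbitrary (ker(I - K) = span{(1, -3, 2)}, dimension 1).

K has rank 1, so it is an outer product K = u v^T: every row of K is a multiple of one row vector. Reading off the entries, u = (1, -3, 2) and v = (4, -1, -3) (row i of K equals u_i·v^T). A rank-one matrix u v^T satisfies K u = u (v·u) and kills the (2)-dimensional subspace v^⊥, so its characteristic polynomial is lambda^2 (lambda - v·u) with v·u = tr K = 1. Hence the eigenvalues of I - K are 1 (multiplicity 2) and 1 - (1) = 0, so det(I - K) = 0. (Direct check: I - K =
[[-3, 1, 3],
 [12, -2, -9],
 [-8, 2, 7]]
has determinant 0.) So 1 is an eigenvalue of K and (I - K) is not invertible. The finite-dimensional Fredholm alternative says: either (I - K) is invertible, or ker(I - K) ≠ {0} and then range(I - K) = ker((I - K)^*)^⊥, with dim ker(I - K) = dim ker((I - K)^*). We are in the second case, so we need both kernels. Kernel of I - K: (I - K) u = u - u (v·u) = u - u = 0, so ker(I - K) = span{u} = span{(1, -3, 2)} (it is exactly 1-dimensional because rank(I - K) = 2). Kernel of the adjoint: K is real, so (I - K)^* = I - K^T = I - v u^T, and (I - v u^T) v = v - v (u·v) = 0; hence ker((I - K)^*) = span{v} = span{(4, -1, -3)}. Therefore (I - K) x = y is solvable iff <y, v> = 0, i.e. iff 4y_1 - y_2 - 3y_3 = 0. When this holds, K y = u (v·y) = 0, so (I - K) y = y and x = y is a particular solution; the full solution set is the line x = y + c·u = y + c·(1, -3, 2), c ∈ C.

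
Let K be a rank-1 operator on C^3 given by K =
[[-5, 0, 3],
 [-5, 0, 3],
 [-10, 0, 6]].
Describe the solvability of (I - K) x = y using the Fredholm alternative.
(I - K) is singular (det(I - K) = 0, i.e. 1 ∈ sigma(K)). (I - K) x = y is solvable iff y ⊥ ker((I - K)^*) = span{(-5, 0, 3)}, i.e. iff -5y_1 + 3y_3 = 0. When solvable, the solutions are x = y + c·(1, 1, 2), c arbitrary (ker(I - K) = span{(1, 1, 2)}, dimension 1).

K has rank 1, so it is an outer product K = u v^T: every row of K is a multiple of one row vector. Reading off the entries, u = (1, 1, 2) and v = (-5, 0, 3) (row i of K equals u_i·v^T). A rank-one matrix u v^T satisfies K u = u (v·u) and kills the (2)-dimensional subspace v^⊥, so its characteristic polynomial is lambda^2 (lambda - v·u) with v·u = tr K = 1. Hence the eigenvalues of I - K are 1 (multiplicity 2) and 1 - (1) = 0, so det(I - K) = 0. (Direct check: I - K =
[[6, 0, -3],
 [5, 1, -3],
 [10, 0, -5]]
has determinant 0.) So 1 is an eigenvalue of K and (I - K) is not invertible. The finite-dimensional Fredholm alternative says: either (I - K) is invertible, or ker(I - K) ≠ {0} and then range(I - K) = ker((I - K)^*)^⊥, with dim ker(I - K) = dim ker((I - K)^*). We are in the second case, so we need both kernels. Kernel of I - K: (I - K) u = u - u (v·u) = u - u = 0, so ker(I - K) = span{u} = span{(1, 1, 2)} (it is exactly 1-dimensional because rank(I - K) = 2). Kernel of the adjoint: K is real, so (I - K)^* = I - K^T = I - v u^T, and (I - v u^T) v = v - v (u·v) = 0; hence ker((I - K)^*) = span{v} = span{(-5, 0, 3)}. Therefore (I - K) x = y is solvable iff <y, v> = 0, i.e. iff -5y_1 + 3y_3 = 0. When this holds, K y = u (v·y) = 0, so (I - K) y = y and x = y is a particular solution; the full solution set is the line x = y + c·u = y + c·(1, 1, 2), c ∈ C.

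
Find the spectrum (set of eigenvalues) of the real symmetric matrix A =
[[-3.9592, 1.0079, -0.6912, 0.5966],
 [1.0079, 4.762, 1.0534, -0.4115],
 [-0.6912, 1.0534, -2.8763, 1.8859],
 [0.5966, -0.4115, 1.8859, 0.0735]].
sigma(A) ≈ {-5, -3, 1, 5}

A is real symmetric, so its spectrum consists of real eigenvalues. Expanding the characteristic polynomial of the displayed matrix gives
  det(λ I - A) = p(λ) = λ^4 + (2)λ^3 + (-28)λ^2 + (-50)λ + (75.0016).
Solving p(λ) = 0 yields eigenvalues ≈ -5, -3, 1, 5. (A is shown rounded to 4 decimals, so these recover the underlying integer eigenvalues to within that precision.)
Verification: the trace of A = -2 equals the sum of eigenvalues -2, and det(A) ≈ 75.0016 matches the eigenvalue product 75.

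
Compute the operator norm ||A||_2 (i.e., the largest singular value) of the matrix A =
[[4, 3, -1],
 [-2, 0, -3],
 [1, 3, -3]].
||A||_2 ≈ 6.2361 (= sqrt(largest eigenvalue of A^T A))

||A||_2 = sigma_max(A) = sqrt(lambda_max(A^T A)). Form the symmetric matrix M = A^T A =
[[21, 15, -1],
 [15, 18, -12],
 [-1, -12, 19]].
Its characteristic polynomial (trace, sum of principal 2x2 minors, determinant of M give the coefficients) is
  p(λ) = det(λ I - M) = λ^3 - 58λ^2 + 749λ - 225.
No integer candidate from the rational root theorem (±divisors of 225) is a root, so the roots are irrational. The cubic discriminant is Δ = 205420793 > 0, so there are three distinct real roots. p(0) = -225 and p(1) = 467 have opposite signs, so a root lies in (0, 1); Newton's method refines it to λ ≈ 0.3077. p(18) = 297 and p(19) = -73 have opposite signs, so a root lies in (18, 19); Newton's method refines it to λ ≈ 18.8036. p(38) = -643 and p(39) = 87 have opposite signs, so a root lies in (38, 39); Newton's method refines it to λ ≈ 38.8887. Check (Vieta): the three roots sum to 58, matching tr M = 58.
So the eigenvalues of A^T A are ≈ 0.3077, 18.8036, 38.8887 (all ≥ 0, as they must be for A^T A). The largest is λ_max ≈ 38.8887, hence ||A||_2 = sqrt(λ_max) ≈ 6.2361.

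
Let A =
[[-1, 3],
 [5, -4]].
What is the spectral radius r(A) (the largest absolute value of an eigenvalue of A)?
r(A) = (5 + sqrt(69))/2 ≈ 6.6533

The eigenvalues of A are the roots of its characteristic polynomial. With M = A (coefficients from the trace and determinant):
  p(λ) = det(λ I - M) = λ^2 + 5λ - 11.
For λ^2 + 5λ - 11 the discriminant is 69. It is nonnegative but not a perfect square, so the roots are real and irrational: λ = (-5 ± sqrt(69))/2 ≈ 1.6533, -6.6533.
Thus the eigenvalues (to 4 decimals) are 1.6533 (modulus 1.6533); -6.6533 (modulus 6.6533). The spectral radius is the largest modulus: r(A) = (5 + sqrt(69))/2 ≈ 6.6533. (Cross-check: r(A) ≤ ||A||_2 ≈ 6.9646; equality holds whenever A is normal, though it can also hold for some non-normal A.)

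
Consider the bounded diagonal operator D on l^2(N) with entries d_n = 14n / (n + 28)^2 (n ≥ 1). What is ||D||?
||D|| = 1/8 (attained at n = 28)

For D diagonal, ||D|| = sup_n |d_n|. Treat f(x) = 14x / (x + 28)^2 for real x > 0. By the quotient rule, f'(x) = 14(28 - x)/(x + 28)^3, which is positive for x < 28 and negative for x > 28. So f has a unique maximum at x = 28, and since 28 is a positive integer, the supremum over n ≥ 1 is attained at n = 28: d_28 = 14·28/(28 + 28)^2 = 14·28/3136 = 1/8. Hence ||D|| = 1/8.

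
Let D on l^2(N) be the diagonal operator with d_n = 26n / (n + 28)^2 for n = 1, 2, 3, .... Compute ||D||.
||D|| = 13/56 (attained at n = 28)

For D diagonal, ||D|| = sup_n |d_n|. Treat f(x) = 26x / (x + 28)^2 for real x > 0. By the quotient rule, f'(x) = 26(28 - x)/(x + 28)^3, which is positive for x < 28 and negative for x > 28. So f has a unique maximum at x = 28, and since 28 is a positive integer, the supremum over n ≥ 1 is attained at n = 28: d_28 = 26·28/(28 + 28)^2 = 26·28/3136 = 13/56. Hence ||D|| = 13/56.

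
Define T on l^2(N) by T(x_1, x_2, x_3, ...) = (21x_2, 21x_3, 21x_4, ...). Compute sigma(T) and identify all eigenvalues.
sigma(T) = closed disk {z in C : |z| ≤ 21}; sigma_p(T) = open disk {z in C : |z| < 21}

Note T = 21·V where V is the unit left shift (V x)_k = x_{k+1}; so sigma(T) = 21·sigma(V) and ||T|| = 21||V||. ||T x||^2 = 441sum_{k≥2} |x_k|^2 ≤ 441||x||^2, with equality on {x : x_1 = 0}, so ||T|| = 21. For any lambda with |lambda| < 21, set r = lambda/21 (|r| < 1); the vector x = (1, r, r^2, ...) is in l^2 and satisfies T x = 21(r, r^2, ...) = lambda x, so lambda is an eigenvalue. On the boundary |lambda| = 21 the geometric series diverges, so no l^2 eigenvector exists, but these lambda lie in the approximate point spectrum. Hence sigma(T) is the closed disk of radius 21 and sigma_p(T) is the open disk.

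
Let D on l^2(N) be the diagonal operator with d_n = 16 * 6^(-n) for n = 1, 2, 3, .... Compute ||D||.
||D|| = 8/3 (attained at n = 1)

For D diagonal, ||D|| = sup_n |d_n|. The sequence d_n = 16 * 6^(-n) is positive and strictly decreasing (ratio 6^(-1) < 1), so the supremum is d_1 = 16/6 = 8/3. Hence ||D|| = 8/3.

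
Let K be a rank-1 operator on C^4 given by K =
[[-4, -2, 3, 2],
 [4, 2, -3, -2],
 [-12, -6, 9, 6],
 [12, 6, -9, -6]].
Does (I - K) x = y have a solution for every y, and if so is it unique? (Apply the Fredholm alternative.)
(I - K) is singular (det(I - K) = 0, i.e. 1 ∈ sigma(K)). (I - K) x = y is solvable iff y ⊥ ker((I - K)^*) = span{(-4, -2, 3, 2)}, i.e. iff -4y_1 - 2y_2 + 3y_3 + 2y_4 = 0. When solvable, the solutions are x = y + c·(1, -1, 3, -3), c arbitrary (ker(I - K) = span{(1, -1, 3, -3)}, dimension 1).

K has rank 1, so it is an outer product K = u v^T: every row of K is a multiple of one row vector. Reading off the entries, u = (1, -1, 3, -3) and v = (-4, -2, 3, 2) (row i of K equals u_i·v^T). A rank-one matrix u v^T satisfies K u = u (v·u) and kills the (3)-dimensional subspace v^⊥, so its characteristic polynomial is lambda^3 (lambda - v·u) with v·u = tr K = 1. Hence the eigenvalues of I - K are 1 (multiplicity 3) and 1 - (1) = 0, so det(I - K) = 0. (Direct check: I - K =
[[5, 2, -3, -2],
 [-4, -1, 3, 2],
 [12, 6, -8, -6],
 [-12, -6, 9, 7]]
has determinant 0.) So 1 is an eigenvalue of K and (I - K) is not invertible. The finite-dimensional Fredholm alternative says: either (I - K) is invertible, or ker(I - K) ≠ {0} and then range(I - K) = ker((I - K)^*)^⊥, with dim ker(I - K) = dim ker((I - K)^*). We are in the second case, so we need both kernels. Kernel of I - K: (I - K) u = u - u (v·u) = u - u = 0, so ker(I - K) = span{u} = span{(1, -1, 3, -3)} (it is exactly 1-dimensional because rank(I - K) = 3). Kernel of the adjoint: K is real, so (I - K)^* = I - K^T = I - v u^T, and (I - v u^T) v = v - v (u·v) = 0; hence ker((I - K)^*) = span{v} = span{(-4, -2, 3, 2)}. Therefore (I - K) x = y is solvable iff <y, v> = 0, i.e. iff -4y_1 - 2y_2 + 3y_3 + 2y_4 = 0. When this holds, K y = u (v·y) = 0, so (I - K) y = y and x = y is a particular solution; the full solution set is the line x = y + c·u = y + c·(1, -1, 3, -3), c ∈ C.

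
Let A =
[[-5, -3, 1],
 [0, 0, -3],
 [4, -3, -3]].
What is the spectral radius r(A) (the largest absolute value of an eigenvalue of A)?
r(A) ≈ 5.5143

The eigenvalues of A are the roots of its characteristic polynomial. With M = A (coefficients from the trace, the sum of principal 2x2 minors, and det A):
  p(λ) = det(λ I - M) = λ^3 + 8λ^2 + 2λ - 81.
No integer candidate from the rational root theorem (±divisors of 81) is a root, so the roots are irrational. The cubic discriminant is Δ = -34363 < 0, so there is one real root and a complex-conjugate pair. p(2) = -37 and p(3) = 24 have opposite signs, so a root lies in (2, 3); Newton's method refines it to λ ≈ 2.6639. Dividing out (λ - (2.6639)) leaves approximately λ^2 + 10.6639λ + 30.407. For λ^2 + 10.6639λ + 30.407 the discriminant is -7.9102. It is negative, so the remaining roots are the complex-conjugate pair λ ≈ -5.3319 ± 1.4063i. Their product equals the constant term, so |λ|^2 ≈ 30.407 and |λ| ≈ 5.5143.
Thus the eigenvalues (to 4 decimals) are 2.6639 (modulus 2.6639); -5.3319 ± 1.4063i (modulus 5.5143). The spectral radius is the largest modulus: r(A) ≈ 5.5143. (Cross-check: r(A) ≤ ||A||_2 ≈ 7.0887; equality holds whenever A is normal, though it can also hold for some non-normal A.)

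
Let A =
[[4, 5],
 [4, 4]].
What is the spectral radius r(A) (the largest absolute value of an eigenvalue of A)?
r(A) = (8 + sqrt(80))/2 ≈ 8.4721

The eigenvalues of A are the roots of its characteristic polynomial. With M = A (coefficients from the trace and determinant):
  p(λ) = det(λ I - M) = λ^2 - 8λ - 4.
For λ^2 - 8λ - 4 the discriminant is 80. It is nonnegative but not a perfect square, so the roots are real and irrational: λ = (8 ± sqrt(80))/2 ≈ 8.4721, -0.4721.
Thus the eigenvalues (to 4 decimals) are 8.4721 (modulus 8.4721); -0.4721 (modulus 0.4721). The spectral radius is the largest modulus: r(A) = (8 + sqrt(80))/2 ≈ 8.4721. (Cross-check: r(A) ≤ ||A||_2 ≈ 8.5311; equality holds whenever A is normal, though it can also hold for some non-normal A.)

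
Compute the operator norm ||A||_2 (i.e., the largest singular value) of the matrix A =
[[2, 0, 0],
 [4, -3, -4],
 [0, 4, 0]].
||A||_2 ≈ 6.8639 (= sqrt(largest eigenvalue of A^T A))

||A||_2 = sigma_max(A) = sqrt(lambda_max(A^T A)). Form the symmetric matrix M = A^T A =
[[20, -12, -16],
 [-12, 25, 12],
 [-16, 12, 16]].
Its characteristic polynomial (trace, sum of principal 2x2 minors, determinant of M give the coefficients) is
  p(λ) = det(λ I - M) = λ^3 - 61λ^2 + 676λ - 1024.
No integer candidate from the rational root theorem (±divisors of 1024) is a root, so the roots are irrational. The cubic discriminant is Δ = 266780816 > 0, so there are three distinct real roots. p(1) = -408 and p(2) = 92 have opposite signs, so a root lies in (1, 2); Newton's method refines it to λ ≈ 1.7979. p(12) = 32 and p(13) = -348 have opposite signs, so a root lies in (12, 13); Newton's method refines it to λ ≈ 12.0893. p(47) = -178 and p(48) = 1472 have opposite signs, so a root lies in (47, 48); Newton's method refines it to λ ≈ 47.1128. Check (Vieta): the three roots sum to 61, matching tr M = 61.
So the eigenvalues of A^T A are ≈ 1.7979, 12.0893, 47.1128 (all ≥ 0, as they must be for A^T A). The largest is λ_max ≈ 47.1128, hence ||A||_2 = sqrt(λ_max) ≈ 6.8639.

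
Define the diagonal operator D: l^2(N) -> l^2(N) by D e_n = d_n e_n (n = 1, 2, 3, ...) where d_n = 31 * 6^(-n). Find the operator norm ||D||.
||D|| = 31/6 (attained at n = 1)

For D diagonal, ||D|| = sup_n |d_n|. The sequence d_n = 31 * 6^(-n) is positive and strictly decreasing (ratio 6^(-1) < 1), so the supremum is d_1 = 31/6. Hence ||D|| = 31/6.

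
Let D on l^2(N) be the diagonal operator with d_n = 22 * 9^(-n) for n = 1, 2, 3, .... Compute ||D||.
||D|| = 22/9 (attained at n = 1)

For D diagonal, ||D|| = sup_n |d_n|. The sequence d_n = 22 * 9^(-n) is positive and strictly decreasing (ratio 9^(-1) < 1), so the supremum is d_1 = 22/9. Hence ||D|| = 22/9.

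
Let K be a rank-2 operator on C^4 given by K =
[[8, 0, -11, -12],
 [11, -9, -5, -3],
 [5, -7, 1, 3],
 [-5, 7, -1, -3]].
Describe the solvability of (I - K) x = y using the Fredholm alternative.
(I - K) is invertible (det(I - K) = -85 ≠ 0), so for every y in C^4 the equation (I - K) x = y has a unique solution.

K has rank 2 and factors as K = U V^T = u1 v1^T + u2 v2^T with u1 = (-1, 2, 2, -2), v1 = (1, -3, 2, 3), u2 = (-3, -3, -1, 1), v2 = (-3, 1, 3, 3) (multiplying out reproduces the displayed K). The nonzero eigenvalues of U V^T coincide with those of the 2 x 2 matrix G = V^T U = [[v1·u1, v1·u2], [v2·u1, v2·u2]] = [[-9, 7], [5, 6]], and by the Sylvester determinant identity det(I_4 - U V^T) = det(I_2 - V^T U) = det([[10, -7], [-5, -5]]) = (10)(-5) - (-7)(-5) = -85. (Direct check: I - K =
[[-7, 0, 11, 12],
 [-11, 10, 5, 3],
 [-5, 7, 0, -3],
 [5, -7, 1, 4]]
has determinant -85.) The finite-dimensional Fredholm alternative says: either (I - K) is invertible, or ker(I - K) ≠ {0} and then range(I - K) = ker((I - K)^*)^⊥, with dim ker(I - K) = dim ker((I - K)^*). Since det(I - K) ≠ 0, 1 is not an eigenvalue of K and ker(I - K) = {0}, so we are in the first case: for every y there is a unique x = (I - K)^(-1) y. (Explicitly, by the Woodbury identity, (I - U V^T)^(-1) = I + U (I_2 - G)^(-1) V^T.)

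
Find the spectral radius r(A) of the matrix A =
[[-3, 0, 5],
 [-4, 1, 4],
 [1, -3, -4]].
r(A) ≈ 4.7205

The eigenvalues of A are the roots of its characteristic polynomial. With M = A (coefficients from the trace, the sum of principal 2x2 minors, and det A):
  p(λ) = det(λ I - M) = λ^3 + 6λ^2 + 12λ - 31.
No integer candidate from the rational root theorem (±divisors of 31) is a root, so the roots are irrational. The cubic discriminant is Δ = -41067 < 0, so there is one real root and a complex-conjugate pair. p(1) = -12 and p(2) = 25 have opposite signs, so a root lies in (1, 2); Newton's method refines it to λ ≈ 1.3912. Dividing out (λ - (1.3912)) leaves approximately λ^2 + 7.3912λ + 22.2827. For λ^2 + 7.3912λ + 22.2827 the discriminant is -34.5009. It is negative, so the remaining roots are the complex-conjugate pair λ ≈ -3.6956 ± 2.9369i. Their product equals the constant term, so |λ|^2 ≈ 22.2827 and |λ| ≈ 4.7205.
Thus the eigenvalues (to 4 decimals) are 1.3912 (modulus 1.3912); -3.6956 ± 2.9369i (modulus 4.7205). The spectral radius is the largest modulus: r(A) ≈ 4.7205. (Cross-check: r(A) ≤ ||A||_2 ≈ 9.1545; equality holds whenever A is normal, though it can also hold for some non-normal A.)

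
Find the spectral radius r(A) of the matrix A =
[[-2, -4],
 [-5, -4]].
r(A) = (6 + sqrt(84))/2 ≈ 7.5826

The eigenvalues of A are the roots of its characteristic polynomial. With M = A (coefficients from the trace and determinant):
  p(λ) = det(λ I - M) = λ^2 + 6λ - 12.
For λ^2 + 6λ - 12 the discriminant is 84. It is nonnegative but not a perfect square, so the roots are real and irrational: λ = (-6 ± sqrt(84))/2 ≈ 1.5826, -7.5826.
Thus the eigenvalues (to 4 decimals) are 1.5826 (modulus 1.5826); -7.5826 (modulus 7.5826). The spectral radius is the largest modulus: r(A) = (6 + sqrt(84))/2 ≈ 7.5826. (Cross-check: r(A) ≤ ||A||_2 ≈ 7.6512; equality holds whenever A is normal, though it can also hold for some non-normal A.)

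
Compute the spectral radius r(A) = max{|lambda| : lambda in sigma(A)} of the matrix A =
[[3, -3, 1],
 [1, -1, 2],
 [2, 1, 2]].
r(A) ≈ 3.0317

The eigenvalues of A are the roots of its characteristic polynomial. With M = A (coefficients from the trace, the sum of principal 2x2 minors, and det A):
  p(λ) = det(λ I - M) = λ^3 - 4λ^2 + 15.
No integer candidate from the rational root theorem (±divisors of 15) is a root, so the roots are irrational. The cubic discriminant is Δ = -2235 < 0, so there is one real root and a complex-conjugate pair. p(-2) = -9 and p(-1) = 10 have opposite signs, so a root lies in (-2, -1); Newton's method refines it to λ ≈ -1.632. Dividing out (λ - (-1.632)) leaves approximately λ^2 - 5.632λ + 9.1913. For λ^2 - 5.632λ + 9.1913 the discriminant is -5.0459. It is negative, so the remaining roots are the complex-conjugate pair λ ≈ 2.816 ± 1.1232i. Their product equals the constant term, so |λ|^2 ≈ 9.1913 and |λ| ≈ 3.0317.
Thus the eigenvalues (to 4 decimals) are -1.632 (modulus 1.632); 2.816 ± 1.1232i (modulus 3.0317). The spectral radius is the largest modulus: r(A) ≈ 3.0317. (Cross-check: r(A) ≤ ||A||_2 ≈ 5.053; equality holds whenever A is normal, though it can also hold for some non-normal A.)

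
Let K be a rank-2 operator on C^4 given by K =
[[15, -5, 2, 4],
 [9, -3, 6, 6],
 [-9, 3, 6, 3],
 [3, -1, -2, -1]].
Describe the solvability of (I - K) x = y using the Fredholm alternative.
(I - K) is invertible (det(I - K) = 38 ≠ 0), so for every y in C^4 the equation (I - K) x = y has a unique solution.

K has rank 2 and factors as K = U V^T = u1 v1^T + u2 v2^T with u1 = (2, 0, -3, 1), v1 = (3, -1, -2, -1), u2 = (-3, -3, 0, 0), v2 = (-3, 1, -2, -2) (multiplying out reproduces the displayed K). The nonzero eigenvalues of U V^T coincide with those of the 2 x 2 matrix G = V^T U = [[v1·u1, v1·u2], [v2·u1, v2·u2]] = [[11, -6], [-2, 6]], and by the Sylvester determinant identity det(I_4 - U V^T) = det(I_2 - V^T U) = det([[-10, 6], [2, -5]]) = (-10)(-5) - (6)(2) = 38. (Direct check: I - K =
[[-14, 5, -2, -4],
 [-9, 4, -6, -6],
 [9, -3, -5, -3],
 [-3, 1, 2, 2]]
has determinant 38.) The finite-dimensional Fredholm alternative says: either (I - K) is invertible, or ker(I - K) ≠ {0} and then range(I - K) = ker((I - K)^*)^⊥, with dim ker(I - K) = dim ker((I - K)^*). Since det(I - K) ≠ 0, 1 is not an eigenvalue of K and ker(I - K) = {0}, so we are in the first case: for every y there is a unique x = (I - K)^(-1) y. (Explicitly, by the Woodbury identity, (I - U V^T)^(-1) = I + U (I_2 - G)^(-1) V^T.)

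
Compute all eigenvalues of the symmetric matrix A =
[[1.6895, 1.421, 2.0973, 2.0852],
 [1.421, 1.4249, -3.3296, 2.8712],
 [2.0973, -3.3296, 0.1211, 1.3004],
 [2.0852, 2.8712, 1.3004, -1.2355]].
sigma(A) ≈ {-5, -2, 4, 5}

A is real symmetric, so its spectrum consists of real eigenvalues. Expanding the characteristic polynomial of the displayed matrix gives
  det(λ I - A) = p(λ) = λ^4 + (-2)λ^3 + (-33)λ^2 + (50)λ + (200).
Solving p(λ) = 0 yields eigenvalues ≈ -5, -2, 4, 5. (A is shown rounded to 4 decimals, so these recover the underlying integer eigenvalues to within that precision.)
Verification: the trace of A = 2 equals the sum of eigenvalues 2, and det(A) ≈ 200.0003 matches the eigenvalue product 200.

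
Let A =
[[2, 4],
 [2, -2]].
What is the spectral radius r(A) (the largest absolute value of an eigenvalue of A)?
r(A) = sqrt(48)/2 ≈ 3.4641

The eigenvalues of A are the roots of its characteristic polynomial. With M = A (coefficients from the trace and determinant):
  p(λ) = det(λ I - M) = λ^2 - 12.
For λ^2 - 12 the discriminant is 48. It is nonnegative but not a perfect square, so the roots are real and irrational: λ = ± sqrt(48)/2 ≈ 3.4641, -3.4641.
Thus the eigenvalues (to 4 decimals) are 3.4641 (modulus 3.4641); -3.4641 (modulus 3.4641). The spectral radius is the largest modulus: r(A) = sqrt(48)/2 ≈ 3.4641. (Cross-check: r(A) ≤ ||A||_2 ≈ 4.6056; equality holds whenever A is normal, though it can also hold for some non-normal A.)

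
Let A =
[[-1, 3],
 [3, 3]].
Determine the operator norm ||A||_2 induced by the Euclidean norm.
||A||_2 = sqrt((28 + sqrt(208))/2) ≈ 4.6056 (= sqrt(largest eigenvalue of A^T A))

||A||_2 = sigma_max(A) = sqrt(lambda_max(A^T A)). Form the symmetric matrix M = A^T A =
[[10, 6],
 [6, 18]].
Its characteristic polynomial (trace, determinant of M give the coefficients) is
  p(λ) = det(λ I - M) = λ^2 - 28λ + 144.
For λ^2 - 28λ + 144 the discriminant is 208. It is nonnegative but not a perfect square, so the roots are real and irrational: λ = (28 ± sqrt(208))/2 ≈ 21.2111, 6.7889.
So the eigenvalues of A^T A are ≈ 6.7889, 21.2111 (all ≥ 0, as they must be for A^T A). The largest is λ_max = (28 + sqrt(208))/2 ≈ 21.2111, hence ||A||_2 = sqrt(λ_max) = sqrt((28 + sqrt(208))/2) ≈ 4.6056.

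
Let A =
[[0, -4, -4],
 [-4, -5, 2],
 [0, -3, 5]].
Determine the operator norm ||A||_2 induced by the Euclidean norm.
||A||_2 ≈ 8.107 (= sqrt(largest eigenvalue of A^T A))

||A||_2 = sigma_max(A) = sqrt(lambda_max(A^T A)). Form the symmetric matrix M = A^T A =
[[16, 20, -8],
 [20, 50, -9],
 [-8, -9, 45]].
Its characteristic polynomial (trace, sum of principal 2x2 minors, determinant of M give the coefficients) is
  p(λ) = det(λ I - M) = λ^3 - 111λ^2 + 3225λ - 16384.
No integer candidate from the rational root theorem (±divisors of 16384) is a root, so the roots are irrational. The cubic discriminant is Δ = 2672338797 > 0, so there are three distinct real roots. p(6) = -814 and p(7) = 1095 have opposite signs, so a root lies in (6, 7); Newton's method refines it to λ ≈ 6.4148. p(38) = 754 and p(39) = -121 have opposite signs, so a root lies in (38, 39); Newton's method refines it to λ ≈ 38.861. p(65) = -1109 and p(66) = 446 have opposite signs, so a root lies in (65, 66); Newton's method refines it to λ ≈ 65.7242. Check (Vieta): the three roots sum to 111, matching tr M = 111.
So the eigenvalues of A^T A are ≈ 6.4148, 38.861, 65.7242 (all ≥ 0, as they must be for A^T A). The largest is λ_max ≈ 65.7242, hence ||A||_2 = sqrt(λ_max) ≈ 8.107.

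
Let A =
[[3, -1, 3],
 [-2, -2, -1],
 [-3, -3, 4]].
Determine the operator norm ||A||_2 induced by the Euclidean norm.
||A||_2 ≈ 6.1028 (= sqrt(largest eigenvalue of A^T A))

||A||_2 = sigma_max(A) = sqrt(lambda_max(A^T A)). Form the symmetric matrix M = A^T A =
[[22, 10, -1],
 [10, 14, -13],
 [-1, -13, 26]].
Its characteristic polynomial (trace, sum of principal 2x2 minors, determinant of M give the coefficients) is
  p(λ) = det(λ I - M) = λ^3 - 62λ^2 + 974λ - 1936.
No integer candidate from the rational root theorem (±divisors of 1936) is a root, so the roots are irrational. The cubic discriminant is Δ = 108259248 > 0, so there are three distinct real roots. p(2) = -228 and p(3) = 455 have opposite signs, so a root lies in (2, 3); Newton's method refines it to λ ≈ 2.3165. p(22) = 132 and p(23) = -165 have opposite signs, so a root lies in (22, 23); Newton's method refines it to λ ≈ 22.4399. p(37) = -123 and p(38) = 420 have opposite signs, so a root lies in (37, 38); Newton's method refines it to λ ≈ 37.2436. Check (Vieta): the three roots sum to 62, matching tr M = 62.
So the eigenvalues of A^T A are ≈ 2.3165, 22.4399, 37.2436 (all ≥ 0, as they must be for A^T A). The largest is λ_max ≈ 37.2436, hence ||A||_2 = sqrt(λ_max) ≈ 6.1028.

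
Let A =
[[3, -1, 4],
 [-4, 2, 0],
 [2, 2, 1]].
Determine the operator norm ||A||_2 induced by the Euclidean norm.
||A||_2 ≈ 6.3091 (= sqrt(largest eigenvalue of A^T A))

||A||_2 = sigma_max(A) = sqrt(lambda_max(A^T A)). Form the symmetric matrix M = A^T A =
[[29, -7, 14],
 [-7, 9, -2],
 [14, -2, 17]].
Its characteristic polynomial (trace, sum of principal 2x2 minors, determinant of M give the coefficients) is
  p(λ) = det(λ I - M) = λ^3 - 55λ^2 + 658λ - 2116.
No integer candidate from the rational root theorem (±divisors of 2116) is a root, so the roots are irrational. The cubic discriminant is Δ = 19470260 > 0, so there are three distinct real roots. p(5) = -76 and p(6) = 68 have opposite signs, so a root lies in (5, 6); Newton's method refines it to λ ≈ 5.4613. p(9) = 80 and p(10) = -36 have opposite signs, so a root lies in (9, 10); Newton's method refines it to λ ≈ 9.7339. p(39) = -790 and p(40) = 204 have opposite signs, so a root lies in (39, 40); Newton's method refines it to λ ≈ 39.8049. Check (Vieta): the three roots sum to 55, matching tr M = 55.
So the eigenvalues of A^T A are ≈ 5.4613, 9.7339, 39.8049 (all ≥ 0, as they must be for A^T A). The largest is λ_max ≈ 39.8049, hence ||A||_2 = sqrt(λ_max) ≈ 6.3091.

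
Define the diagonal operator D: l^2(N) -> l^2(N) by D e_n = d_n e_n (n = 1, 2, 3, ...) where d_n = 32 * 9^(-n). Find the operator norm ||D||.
||D|| = 32/9 (attained at n = 1)

For D diagonal, ||D|| = sup_n |d_n|. The sequence d_n = 32 * 9^(-n) is positive and strictly decreasing (ratio 9^(-1) < 1), so the supremum is d_1 = 32/9. Hence ||D|| = 32/9.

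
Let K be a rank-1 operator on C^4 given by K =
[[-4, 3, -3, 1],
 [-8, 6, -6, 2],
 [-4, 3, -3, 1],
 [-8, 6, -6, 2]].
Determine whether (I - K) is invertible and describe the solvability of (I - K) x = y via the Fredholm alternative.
(I - K) is singular (det(I - K) = 0, i.e. 1 ∈ sigma(K)). (I - K) x = y is solvable iff y ⊥ ker((I - K)^*) = span{(-4, 3, -3, 1)}, i.e. iff -4y_1 + 3y_2 - 3y_3 + y_4 = 0. When solvable, the solutions are x = y + c·(1, 2, 1, 2), c arbitrary (ker(I - K) = span{(1, 2, 1, 2)}, dimension 1).

K has rank 1, so it is an outer product K = u v^T: every row of K is a multiple of one row vector. Reading off the entries, u = (1, 2, 1, 2) and v = (-4, 3, -3, 1) (row i of K equals u_i·v^T). A rank-one matrix u v^T satisfies K u = u (v·u) and kills the (3)-dimensional subspace v^⊥, so its characteristic polynomial is lambda^3 (lambda - v·u) with v·u = tr K = 1. Hence the eigenvalues of I - K are 1 (multiplicity 3) and 1 - (1) = 0, so det(I - K) = 0. (Direct check: I - K =
[[5, -3, 3, -1],
 [8, -5, 6, -2],
 [4, -3, 4, -1],
 [8, -6, 6, -1]]
has determinant 0.) So 1 is an eigenvalue of K and (I - K) is not invertible. The finite-dimensional Fredholm alternative says: either (I - K) is invertible, or ker(I - K) ≠ {0} and then range(I - K) = ker((I - K)^*)^⊥, with dim ker(I - K) = dim ker((I - K)^*). We are in the second case, so we need both kernels. Kernel of I - K: (I - K) u = u - u (v·u) = u - u = 0, so ker(I - K) = span{u} = span{(1, 2, 1, 2)} (it is exactly 1-dimensional because rank(I - K) = 3). Kernel of the adjoint: K is real, so (I - K)^* = I - K^T = I - v u^T, and (I - v u^T) v = v - v (u·v) = 0; hence ker((I - K)^*) = span{v} = span{(-4, 3, -3, 1)}. Therefore (I - K) x = y is solvable iff <y, v> = 0, i.e. iff -4y_1 + 3y_2 - 3y_3 + y_4 = 0. When this holds, K y = u (v·y) = 0, so (I - K) y = y and x = y is a particular solution; the full solution set is the line x = y + c·u = y + c·(1, 2, 1, 2), c ∈ C.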